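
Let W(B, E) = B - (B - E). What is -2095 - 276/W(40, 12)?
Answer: -2118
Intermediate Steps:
W(B, E) = E (W(B, E) = B + (E - B) = E)
-2095 - 276/W(40, 12) = -2095 - 276/12 = -2095 - 276*1/12 = -2095 - 23 = -2118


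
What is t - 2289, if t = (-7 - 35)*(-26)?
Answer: -1197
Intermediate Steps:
t = 1092 (t = -42*(-26) = 1092)
t - 2289 = 1092 - 2289 = -1197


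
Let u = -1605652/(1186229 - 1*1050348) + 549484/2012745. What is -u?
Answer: 3157103599336/273493803345 ≈ 11.544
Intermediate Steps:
u = -3157103599336/273493803345 (u = -1605652/(1186229 - 1050348) + 549484*(1/2012745) = -1605652/135881 + 549484/2012745 = -3157103599336/273493803345 ≈ -11.544)
-u = -1*(-3157103599336/273493803345) = 3157103599336/273493803345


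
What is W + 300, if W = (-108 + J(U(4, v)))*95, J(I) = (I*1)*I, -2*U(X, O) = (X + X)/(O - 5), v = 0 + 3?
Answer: -9580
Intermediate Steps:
v = 3
U(X, O) = -X/(-5 + O) (U(X, O) = -(X + X)/(2*(O - 5)) = -2*X/(2*(-5 + O)) = -X/(-5 + O))
J(I) = I² (J(I) = I*I = I²)
W = -9880 (W = (-108 + (-1*4/(-5 + 3))²)*95 = (-108 + (-1*4/(-2))²)*95 = (-108 + (-1*4*(-½))²)*95 = (-108 + 2²)*95 = (-108 + 4)*95 = -104*95 = -9880)
W + 300 = -9880 + 300 = -9580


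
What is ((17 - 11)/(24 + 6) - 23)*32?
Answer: -3648/5 ≈ -729.60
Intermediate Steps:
((17 - 11)/(24 + 6) - 23)*32 = (6/30 - 23)*32 = (6*(1/30) - 23)*32 = (⅕ - 23)*32 = -114/5*32 = -3648/5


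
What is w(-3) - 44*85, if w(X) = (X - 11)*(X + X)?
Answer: -3656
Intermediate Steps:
w(X) = 2*X*(-11 + X) (w(X) = (-11 + X)*(2*X) = 2*X*(-11 + X))
w(-3) - 44*85 = 2*(-3)*(-11 - 3) - 44*85 = 2*(-3)*(-14) - 3740 = 84 - 3740 = -3656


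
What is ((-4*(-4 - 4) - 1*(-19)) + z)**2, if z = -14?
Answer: 1369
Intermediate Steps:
((-4*(-4 - 4) - 1*(-19)) + z)**2 = ((-4*(-4 - 4) - 1*(-19)) - 14)**2 = ((-4*(-8) + 19) - 14)**2 = ((32 + 19) - 14)**2 = (51 - 14)**2 = 37**2 = 1369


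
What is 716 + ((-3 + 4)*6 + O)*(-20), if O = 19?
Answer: 216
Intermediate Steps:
716 + ((-3 + 4)*6 + O)*(-20) = 716 + ((-3 + 4)*6 + 19)*(-20) = 716 + (1*6 + 19)*(-20) = 716 + (6 + 19)*(-20) = 716 + 25*(-20) = 716 - 500 = 216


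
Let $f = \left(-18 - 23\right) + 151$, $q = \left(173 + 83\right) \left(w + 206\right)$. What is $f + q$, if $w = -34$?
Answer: $44142$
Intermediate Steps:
$q = 44032$ ($q = \left(173 + 83\right) \left(-34 + 206\right) = 256 \cdot 172 = 44032$)
$f = 110$ ($f = -41 + 151 = 110$)
$f + q = 110 + 44032 = 44142$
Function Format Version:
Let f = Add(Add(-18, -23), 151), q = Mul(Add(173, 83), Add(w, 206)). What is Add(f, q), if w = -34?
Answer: 44142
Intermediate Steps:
q = 44032 (q = Mul(Add(173, 83), Add(-34, 206)) = Mul(256, 172) = 44032)
f = 110 (f = Add(-41, 151) = 110)
Add(f, q) = Add(110, 44032) = 44142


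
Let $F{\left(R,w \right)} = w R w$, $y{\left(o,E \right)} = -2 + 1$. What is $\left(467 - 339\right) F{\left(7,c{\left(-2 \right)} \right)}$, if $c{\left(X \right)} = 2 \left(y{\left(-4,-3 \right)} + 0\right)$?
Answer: $3584$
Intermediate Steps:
$y{\left(o,E \right)} = -1$
$c{\left(X \right)} = -2$ ($c{\left(X \right)} = 2 \left(-1 + 0\right) = 2 \left(-1\right) = -2$)
$F{\left(R,w \right)} = R w^{2}$ ($F{\left(R,w \right)} = R w w = R w^{2}$)
$\left(467 - 339\right) F{\left(7,c{\left(-2 \right)} \right)} = \left(467 - 339\right) 7 \left(-2\right)^{2} = 128 \cdot 7 \cdot 4 = 128 \cdot 28 = 3584$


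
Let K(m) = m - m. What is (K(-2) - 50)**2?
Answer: 2500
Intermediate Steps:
K(m) = 0
(K(-2) - 50)**2 = (0 - 50)**2 = (-50)**2 = 2500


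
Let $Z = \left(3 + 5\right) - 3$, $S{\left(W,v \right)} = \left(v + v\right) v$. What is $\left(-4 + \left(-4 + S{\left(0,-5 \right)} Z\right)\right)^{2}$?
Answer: $58564$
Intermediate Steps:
$S{\left(W,v \right)} = 2 v^{2}$ ($S{\left(W,v \right)} = 2 v v = 2 v^{2}$)
$Z = 5$ ($Z = 8 - 3 = 5$)
$\left(-4 + \left(-4 + S{\left(0,-5 \right)} Z\right)\right)^{2} = \left(-4 - \left(4 - 2 \left(-5\right)^{2} \cdot 5\right)\right)^{2} = \left(-4 - \left(4 - 2 \cdot 25 \cdot 5\right)\right)^{2} = \left(-4 + \left(-4 + 50 \cdot 5\right)\right)^{2} = \left(-4 + \left(-4 + 250\right)\right)^{2} = \left(-4 + 246\right)^{2} = 242^{2} = 58564$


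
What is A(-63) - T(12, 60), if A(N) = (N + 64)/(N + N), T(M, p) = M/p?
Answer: -131/630 ≈ -0.20794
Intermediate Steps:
A(N) = (64 + N)/(2*N) (A(N) = (64 + N)/((2*N)) = (64 + N)*(1/(2*N)) = (64 + N)/(2*N))
A(-63) - T(12, 60) = (½)*(64 - 63)/(-63) - 12/60 = (½)*(-1/63)*1 - 12/60 = -1/126 - 1*⅕ = -1/126 - ⅕ = -131/630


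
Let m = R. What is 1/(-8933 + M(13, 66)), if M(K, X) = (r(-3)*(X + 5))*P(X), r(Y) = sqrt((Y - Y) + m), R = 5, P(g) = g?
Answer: 8933/29994491 + 4686*sqrt(5)/29994491 ≈ 0.00064716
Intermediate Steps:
m = 5
r(Y) = sqrt(5) (r(Y) = sqrt((Y - Y) + 5) = sqrt(0 + 5) = sqrt(5))
M(K, X) = X*sqrt(5)*(5 + X) (M(K, X) = (sqrt(5)*(X + 5))*X = (sqrt(5)*(5 + X))*X = X*sqrt(5)*(5 + X))
1/(-8933 + M(13, 66)) = 1/(-8933 + 66*sqrt(5)*(5 + 66)) = 1/(-8933 + 66*sqrt(5)*71) = 1/(-8933 + 4686*sqrt(5))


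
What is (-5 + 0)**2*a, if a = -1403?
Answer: -35075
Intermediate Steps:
(-5 + 0)**2*a = (-5 + 0)**2*(-1403) = (-5)**2*(-1403) = 25*(-1403) = -35075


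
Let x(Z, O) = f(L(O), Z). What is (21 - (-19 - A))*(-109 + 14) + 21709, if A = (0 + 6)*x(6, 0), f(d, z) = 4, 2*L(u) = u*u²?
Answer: 15629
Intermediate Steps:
L(u) = u³/2 (L(u) = (u*u²)/2 = u³/2)
x(Z, O) = 4
A = 24 (A = (0 + 6)*4 = 6*4 = 24)
(21 - (-19 - A))*(-109 + 14) + 21709 = (21 - (-19 - 1*24))*(-109 + 14) + 21709 = (21 - (-19 - 24))*(-95) + 21709 = (21 - 1*(-43))*(-95) + 21709 = (21 + 43)*(-95) + 21709 = 64*(-95) + 21709 = -6080 + 21709 = 15629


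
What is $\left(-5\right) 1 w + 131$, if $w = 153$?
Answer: $-634$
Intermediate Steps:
$\left(-5\right) 1 w + 131 = \left(-5\right) 1 \cdot 153 + 131 = \left(-5\right) 153 + 131 = -765 + 131 = -634$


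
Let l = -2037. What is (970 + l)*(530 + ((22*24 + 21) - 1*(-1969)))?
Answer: -3252216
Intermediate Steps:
(970 + l)*(530 + ((22*24 + 21) - 1*(-1969))) = (970 - 2037)*(530 + ((22*24 + 21) - 1*(-1969))) = -1067*(530 + ((528 + 21) + 1969)) = -1067*(530 + (549 + 1969)) = -1067*(530 + 2518) = -1067*3048 = -3252216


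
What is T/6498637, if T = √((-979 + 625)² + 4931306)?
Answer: √5056622/6498637 ≈ 0.00034603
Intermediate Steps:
T = √5056622 (T = √((-354)² + 4931306) = √(125316 + 4931306) = √5056622 ≈ 2248.7)
T/6498637 = √5056622/6498637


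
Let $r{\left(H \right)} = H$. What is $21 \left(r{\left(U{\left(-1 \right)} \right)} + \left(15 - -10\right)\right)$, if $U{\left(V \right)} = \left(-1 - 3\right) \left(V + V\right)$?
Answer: $693$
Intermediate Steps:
$U{\left(V \right)} = - 8 V$ ($U{\left(V \right)} = - 4 \cdot 2 V = - 8 V$)
$21 \left(r{\left(U{\left(-1 \right)} \right)} + \left(15 - -10\right)\right) = 21 \left(\left(-8\right) \left(-1\right) + \left(15 - -10\right)\right) = 21 \left(8 + \left(15 + 10\right)\right) = 21 \left(8 + 25\right) = 21 \cdot 33 = 693$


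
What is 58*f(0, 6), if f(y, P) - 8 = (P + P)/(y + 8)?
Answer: 551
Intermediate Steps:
f(y, P) = 8 + 2*P/(8 + y) (f(y, P) = 8 + (P + P)/(y + 8) = 8 + (2*P)/(8 + y) = 8 + 2*P/(8 + y))
58*f(0, 6) = 58*(2*(32 + 6 + 4*0)/(8 + 0)) = 58*(2*(32 + 6 + 0)/8) = 58*(2*(1/8)*38) = 58*(19/2) = 551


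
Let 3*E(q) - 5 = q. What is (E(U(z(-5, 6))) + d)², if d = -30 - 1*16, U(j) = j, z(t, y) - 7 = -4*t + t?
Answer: 1369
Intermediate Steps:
z(t, y) = 7 - 3*t (z(t, y) = 7 + (-4*t + t) = 7 - 3*t)
E(q) = 5/3 + q/3
d = -46 (d = -30 - 16 = -46)
(E(U(z(-5, 6))) + d)² = ((5/3 + (7 - 3*(-5))/3) - 46)² = ((5/3 + (7 + 15)/3) - 46)² = ((5/3 + (⅓)*22) - 46)² = ((5/3 + 22/3) - 46)² = (9 - 46)² = (-37)² = 1369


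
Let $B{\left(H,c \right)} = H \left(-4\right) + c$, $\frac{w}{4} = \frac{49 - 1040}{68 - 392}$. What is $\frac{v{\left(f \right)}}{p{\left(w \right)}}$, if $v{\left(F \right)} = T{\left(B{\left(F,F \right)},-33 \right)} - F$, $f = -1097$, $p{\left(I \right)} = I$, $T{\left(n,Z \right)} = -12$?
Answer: $\frac{87885}{991} \approx 88.683$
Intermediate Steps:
$w = \frac{991}{81}$ ($w = 4 \frac{49 - 1040}{68 - 392} = 4 \left(- \frac{991}{-324}\right) = 4 \left(\left(-991\right) \left(- \frac{1}{324}\right)\right) = 4 \cdot \frac{991}{324} = \frac{991}{81} \approx 12.235$)
$B{\left(H,c \right)} = c - 4 H$ ($B{\left(H,c \right)} = - 4 H + c = c - 4 H$)
$v{\left(F \right)} = -12 - F$
$\frac{v{\left(f \right)}}{p{\left(w \right)}} = \frac{-12 - -1097}{\frac{991}{81}} = \left(-12 + 1097\right) \frac{81}{991} = 1085 \cdot \frac{81}{991} = \frac{87885}{991}$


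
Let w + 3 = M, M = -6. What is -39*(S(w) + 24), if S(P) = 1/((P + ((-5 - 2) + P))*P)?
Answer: -70213/75 ≈ -936.17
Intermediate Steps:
w = -9 (w = -3 - 6 = -9)
S(P) = 1/(P*(-7 + 2*P)) (S(P) = 1/((P + (-7 + P))*P) = 1/((-7 + 2*P)*P) = 1/(P*(-7 + 2*P)))
-39*(S(w) + 24) = -39*(1/((-9)*(-7 + 2*(-9))) + 24) = -39*(-1/(9*(-7 - 18)) + 24) = -39*(-⅑/(-25) + 24) = -39*(-⅑*(-1/25) + 24) = -39*(1/225 + 24) = -39*5401/225 = -70213/75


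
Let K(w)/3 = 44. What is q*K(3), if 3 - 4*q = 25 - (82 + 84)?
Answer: 4752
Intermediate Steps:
K(w) = 132 (K(w) = 3*44 = 132)
q = 36 (q = ¾ - (25 - (82 + 84))/4 = ¾ - (25 - 1*166)/4 = ¾ - (25 - 166)/4 = ¾ - ¼*(-141) = ¾ + 141/4 = 36)
q*K(3) = 36*132 = 4752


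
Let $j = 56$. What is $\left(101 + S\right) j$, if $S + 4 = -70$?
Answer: $1512$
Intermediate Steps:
$S = -74$ ($S = -4 - 70 = -74$)
$\left(101 + S\right) j = \left(101 - 74\right) 56 = 27 \cdot 56 = 1512$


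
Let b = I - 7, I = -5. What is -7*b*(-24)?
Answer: -2016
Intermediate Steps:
b = -12 (b = -5 - 7 = -12)
-7*b*(-24) = -7*(-12)*(-24) = 84*(-24) = -2016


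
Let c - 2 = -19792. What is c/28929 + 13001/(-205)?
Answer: -380162879/5930445 ≈ -64.104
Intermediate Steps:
c = -19790 (c = 2 - 19792 = -19790)
c/28929 + 13001/(-205) = -19790/28929 + 13001/(-205) = -19790*1/28929 + 13001*(-1/205) = -19790/28929 - 13001/205 = -380162879/5930445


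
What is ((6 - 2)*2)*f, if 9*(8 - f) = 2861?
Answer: -22312/9 ≈ -2479.1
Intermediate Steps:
f = -2789/9 (f = 8 - ⅑*2861 = 8 - 2861/9 = -2789/9 ≈ -309.89)
((6 - 2)*2)*f = ((6 - 2)*2)*(-2789/9) = (4*2)*(-2789/9) = 8*(-2789/9) = -22312/9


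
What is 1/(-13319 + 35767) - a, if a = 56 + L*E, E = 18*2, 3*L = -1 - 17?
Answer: 3591681/22448 ≈ 160.00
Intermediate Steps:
L = -6 (L = (-1 - 17)/3 = (⅓)*(-18) = -6)
E = 36
a = -160 (a = 56 - 6*36 = 56 - 216 = -160)
1/(-13319 + 35767) - a = 1/(-13319 + 35767) - 1*(-160) = 1/22448 + 160 = 3591681/22448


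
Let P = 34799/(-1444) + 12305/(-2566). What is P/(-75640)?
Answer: 1726817/4520470880 ≈ 0.00038200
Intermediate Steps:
P = -53531327/1852652 (P = 34799*(-1/1444) + 12305*(-1/2566) = -34799/1444 - 12305/2566 = -53531327/1852652 ≈ -28.894)
P/(-75640) = -53531327/1852652/(-75640) = -53531327/1852652*(-1/75640) = 1726817/4520470880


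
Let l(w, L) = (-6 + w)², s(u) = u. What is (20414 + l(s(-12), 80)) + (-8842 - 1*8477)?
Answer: 3419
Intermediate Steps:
(20414 + l(s(-12), 80)) + (-8842 - 1*8477) = (20414 + (-6 - 12)²) + (-8842 - 1*8477) = (20414 + (-18)²) + (-8842 - 8477) = (20414 + 324) - 17319 = 20738 - 17319 = 3419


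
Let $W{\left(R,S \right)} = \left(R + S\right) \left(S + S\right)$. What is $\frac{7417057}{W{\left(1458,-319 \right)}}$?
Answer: $- \frac{7417057}{726682} \approx -10.207$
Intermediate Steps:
$W{\left(R,S \right)} = 2 S \left(R + S\right)$ ($W{\left(R,S \right)} = \left(R + S\right) 2 S = 2 S \left(R + S\right)$)
$\frac{7417057}{W{\left(1458,-319 \right)}} = \frac{7417057}{2 \left(-319\right) \left(1458 - 319\right)} = \frac{7417057}{2 \left(-319\right) 1139} = \frac{7417057}{-726682} = 7417057 \left(- \frac{1}{726682}\right) = - \frac{7417057}{726682}$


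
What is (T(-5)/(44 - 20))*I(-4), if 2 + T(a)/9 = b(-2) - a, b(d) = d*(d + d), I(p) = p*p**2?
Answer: -264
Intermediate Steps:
I(p) = p**3
b(d) = 2*d**2 (b(d) = d*(2*d) = 2*d**2)
T(a) = 54 - 9*a (T(a) = -18 + 9*(2*(-2)**2 - a) = -18 + 9*(2*4 - a) = -18 + 9*(8 - a) = -18 + (72 - 9*a) = 54 - 9*a)
(T(-5)/(44 - 20))*I(-4) = ((54 - 9*(-5))/(44 - 20))*(-4)**3 = ((54 + 45)/24)*(-64) = (99*(1/24))*(-64) = (33/8)*(-64) = -264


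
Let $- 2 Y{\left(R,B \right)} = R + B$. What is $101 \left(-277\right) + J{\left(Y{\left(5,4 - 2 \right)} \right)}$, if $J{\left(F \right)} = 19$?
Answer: $-27958$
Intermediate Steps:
$Y{\left(R,B \right)} = - \frac{B}{2} - \frac{R}{2}$ ($Y{\left(R,B \right)} = - \frac{R + B}{2} = - \frac{B + R}{2} = - \frac{B}{2} - \frac{R}{2}$)
$101 \left(-277\right) + J{\left(Y{\left(5,4 - 2 \right)} \right)} = 101 \left(-277\right) + 19 = -27977 + 19 = -27958$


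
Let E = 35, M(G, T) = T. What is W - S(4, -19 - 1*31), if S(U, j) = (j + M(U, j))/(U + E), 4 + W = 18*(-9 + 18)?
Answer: 6262/39 ≈ 160.56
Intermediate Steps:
W = 158 (W = -4 + 18*(-9 + 18) = -4 + 18*9 = -4 + 162 = 158)
S(U, j) = 2*j/(35 + U) (S(U, j) = (j + j)/(U + 35) = (2*j)/(35 + U) = 2*j/(35 + U))
W - S(4, -19 - 1*31) = 158 - 2*(-19 - 1*31)/(35 + 4) = 158 - 2*(-19 - 31)/39 = 158 - 2*(-50)/39 = 158 - 1*(-100/39) = 158 + 100/39 = 6262/39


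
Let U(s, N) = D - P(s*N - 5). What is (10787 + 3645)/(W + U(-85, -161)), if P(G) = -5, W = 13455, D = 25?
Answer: 14432/13485 ≈ 1.0702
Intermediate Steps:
U(s, N) = 30 (U(s, N) = 25 - 1*(-5) = 25 + 5 = 30)
(10787 + 3645)/(W + U(-85, -161)) = (10787 + 3645)/(13455 + 30) = 14432/13485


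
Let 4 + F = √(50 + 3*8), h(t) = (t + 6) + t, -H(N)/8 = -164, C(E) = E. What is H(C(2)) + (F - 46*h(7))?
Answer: 388 + √74 ≈ 396.60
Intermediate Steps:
H(N) = 1312 (H(N) = -8*(-164) = 1312)
h(t) = 6 + 2*t (h(t) = (6 + t) + t = 6 + 2*t)
F = -4 + √74 (F = -4 + √(50 + 3*8) = -4 + √(50 + 24) = -4 + √74 ≈ 4.6023)
H(C(2)) + (F - 46*h(7)) = 1312 + ((-4 + √74) - 46*(6 + 2*7)) = 1312 + ((-4 + √74) - 46*(6 + 14)) = 1312 + ((-4 + √74) - 46*20) = 1312 + ((-4 + √74) - 920) = 1312 + (-924 + √74) = 388 + √74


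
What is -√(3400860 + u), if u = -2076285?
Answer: -435*√7 ≈ -1150.9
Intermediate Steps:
-√(3400860 + u) = -√(3400860 - 2076285) = -√1324575 = -435*√7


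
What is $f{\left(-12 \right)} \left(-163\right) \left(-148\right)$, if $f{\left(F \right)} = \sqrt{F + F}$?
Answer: $48248 i \sqrt{6} \approx 1.1818 \cdot 10^{5} i$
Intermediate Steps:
$f{\left(F \right)} = \sqrt{2} \sqrt{F}$ ($f{\left(F \right)} = \sqrt{2 F} = \sqrt{2} \sqrt{F}$)
$f{\left(-12 \right)} \left(-163\right) \left(-148\right) = \sqrt{2} \sqrt{-12} \left(-163\right) \left(-148\right) = \sqrt{2} \cdot 2 i \sqrt{3} \left(-163\right) \left(-148\right) = 2 i \sqrt{6} \left(-163\right) \left(-148\right) = - 326 i \sqrt{6} \left(-148\right) = 48248 i \sqrt{6}$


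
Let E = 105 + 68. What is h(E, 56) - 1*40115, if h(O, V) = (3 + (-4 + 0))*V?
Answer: -40171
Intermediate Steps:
E = 173
h(O, V) = -V (h(O, V) = (3 - 4)*V = -V)
h(E, 56) - 1*40115 = -1*56 - 1*40115 = -56 - 40115 = -40171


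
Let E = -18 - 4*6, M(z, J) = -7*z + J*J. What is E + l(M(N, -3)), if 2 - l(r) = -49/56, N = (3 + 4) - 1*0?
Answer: -313/8 ≈ -39.125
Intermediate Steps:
N = 7 (N = 7 + 0 = 7)
M(z, J) = J**2 - 7*z (M(z, J) = -7*z + J**2 = J**2 - 7*z)
l(r) = 23/8 (l(r) = 2 - (-49)/56 = 2 - 1*(-7/8) = 2 + 7/8 = 23/8)
E = -42 (E = -18 - 24 = -42)
E + l(M(N, -3)) = -42 + 23/8 = -313/8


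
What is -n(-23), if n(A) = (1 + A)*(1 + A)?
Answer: -484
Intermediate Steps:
n(A) = (1 + A)**2
-n(-23) = -(1 - 23)**2 = -1*(-22)**2 = -1*484 = -484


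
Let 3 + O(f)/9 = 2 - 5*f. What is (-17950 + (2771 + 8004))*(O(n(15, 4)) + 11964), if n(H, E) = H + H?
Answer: -76090875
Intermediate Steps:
n(H, E) = 2*H
O(f) = -9 - 45*f (O(f) = -27 + 9*(2 - 5*f) = -27 + (18 - 45*f) = -9 - 45*f)
(-17950 + (2771 + 8004))*(O(n(15, 4)) + 11964) = (-17950 + (2771 + 8004))*((-9 - 90*15) + 11964) = (-17950 + 10775)*((-9 - 45*30) + 11964) = -7175*((-9 - 1350) + 11964) = -7175*(-1359 + 11964) = -7175*10605 = -76090875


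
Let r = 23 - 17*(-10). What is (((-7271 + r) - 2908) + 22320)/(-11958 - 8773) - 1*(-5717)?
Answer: 118506793/20731 ≈ 5716.4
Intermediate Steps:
r = 193 (r = 23 + 170 = 193)
(((-7271 + r) - 2908) + 22320)/(-11958 - 8773) - 1*(-5717) = (((-7271 + 193) - 2908) + 22320)/(-11958 - 8773) - 1*(-5717) = ((-7078 - 2908) + 22320)/(-20731) + 5717 = (-9986 + 22320)*(-1/20731) + 5717 = 12334*(-1/20731) + 5717 = -12334/20731 + 5717 = 118506793/20731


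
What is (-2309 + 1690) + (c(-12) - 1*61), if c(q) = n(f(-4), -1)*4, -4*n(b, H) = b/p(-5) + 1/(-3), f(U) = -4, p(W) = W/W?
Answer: -2027/3 ≈ -675.67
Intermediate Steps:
p(W) = 1
n(b, H) = 1/12 - b/4 (n(b, H) = -(b/1 + 1/(-3))/4 = -(b*1 + 1*(-⅓))/4 = -(b - ⅓)/4 = -(-⅓ + b)/4 = 1/12 - b/4)
c(q) = 13/3 (c(q) = (1/12 - ¼*(-4))*4 = (1/12 + 1)*4 = (13/12)*4 = 13/3)
(-2309 + 1690) + (c(-12) - 1*61) = (-2309 + 1690) + (13/3 - 1*61) = -619 + (13/3 - 61) = -619 - 170/3 = -2027/3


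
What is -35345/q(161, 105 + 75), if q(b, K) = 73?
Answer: -35345/73 ≈ -484.18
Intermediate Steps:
-35345/q(161, 105 + 75) = -35345/73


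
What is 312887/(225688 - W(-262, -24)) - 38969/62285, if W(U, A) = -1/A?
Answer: 256639985921/337367387635 ≈ 0.76071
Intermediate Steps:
312887/(225688 - W(-262, -24)) - 38969/62285 = 312887/(225688 - (-1)/(-24)) - 38969/62285 = 312887/(225688 - (-1)*(-1)/24) - 38969*1/62285 = 312887/(225688 - 1*1/24) - 38969/62285 = 312887/(225688 - 1/24) - 38969/62285 = 312887/(5416511/24) - 38969/62285 = 312887*(24/5416511) - 38969/62285 = 7509288/5416511 - 38969/62285 = 256639985921/337367387635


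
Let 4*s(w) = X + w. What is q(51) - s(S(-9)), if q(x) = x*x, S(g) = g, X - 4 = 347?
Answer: 5031/2 ≈ 2515.5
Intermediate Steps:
X = 351 (X = 4 + 347 = 351)
s(w) = 351/4 + w/4 (s(w) = (351 + w)/4 = 351/4 + w/4)
q(x) = x²
q(51) - s(S(-9)) = 51² - (351/4 + (¼)*(-9)) = 2601 - (351/4 - 9/4) = 2601 - 1*171/2 = 2601 - 171/2 = 5031/2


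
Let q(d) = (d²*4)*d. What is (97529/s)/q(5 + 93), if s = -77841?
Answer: -97529/293053305888 ≈ -3.3280e-7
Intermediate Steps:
q(d) = 4*d³ (q(d) = (4*d²)*d = 4*d³)
(97529/s)/q(5 + 93) = (97529/(-77841))/((4*(5 + 93)³)) = (97529*(-1/77841))/((4*98³)) = -97529/(77841*(4*941192)) = -97529/77841/3764768 = -97529/77841*1/3764768 = -97529/293053305888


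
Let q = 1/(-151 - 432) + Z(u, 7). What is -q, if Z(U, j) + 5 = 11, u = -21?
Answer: -3497/583 ≈ -5.9983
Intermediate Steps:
Z(U, j) = 6 (Z(U, j) = -5 + 11 = 6)
q = 3497/583 (q = 1/(-151 - 432) + 6 = 1/(-583) + 6 = -1/583 + 6 = 3497/583 ≈ 5.9983)
-q = -1*3497/583 = -3497/583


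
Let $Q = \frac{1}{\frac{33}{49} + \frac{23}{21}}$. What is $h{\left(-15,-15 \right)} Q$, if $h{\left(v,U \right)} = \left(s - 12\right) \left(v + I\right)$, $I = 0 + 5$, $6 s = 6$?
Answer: $\frac{1617}{26} \approx 62.192$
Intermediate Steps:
$s = 1$ ($s = \frac{1}{6} \cdot 6 = 1$)
$I = 5$
$h{\left(v,U \right)} = -55 - 11 v$ ($h{\left(v,U \right)} = \left(1 - 12\right) \left(v + 5\right) = - 11 \left(5 + v\right) = -55 - 11 v$)
$Q = \frac{147}{260}$ ($Q = \frac{1}{33 \cdot \frac{1}{49} + 23 \cdot \frac{1}{21}} = \frac{1}{\frac{33}{49} + \frac{23}{21}} = \frac{1}{\frac{260}{147}} = \frac{147}{260} \approx 0.56538$)
$h{\left(-15,-15 \right)} Q = \left(-55 - -165\right) \frac{147}{260} = \left(-55 + 165\right) \frac{147}{260} = 110 \cdot \frac{147}{260} = \frac{1617}{26}$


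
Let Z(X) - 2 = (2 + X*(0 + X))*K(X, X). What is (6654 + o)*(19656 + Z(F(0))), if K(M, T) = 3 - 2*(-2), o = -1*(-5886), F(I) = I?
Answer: 246686880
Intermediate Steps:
o = 5886
K(M, T) = 7 (K(M, T) = 3 + 4 = 7)
Z(X) = 16 + 7*X² (Z(X) = 2 + (2 + X*(0 + X))*7 = 2 + (2 + X*X)*7 = 2 + (2 + X²)*7 = 2 + (14 + 7*X²) = 16 + 7*X²)
(6654 + o)*(19656 + Z(F(0))) = (6654 + 5886)*(19656 + (16 + 7*0²)) = 12540*(19656 + (16 + 7*0)) = 12540*(19656 + (16 + 0)) = 12540*(19656 + 16) = 12540*19672 = 246686880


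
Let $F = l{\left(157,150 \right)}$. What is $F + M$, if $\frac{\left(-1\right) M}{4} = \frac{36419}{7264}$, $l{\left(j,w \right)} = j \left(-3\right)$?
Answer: $- \frac{891755}{1816} \approx -491.05$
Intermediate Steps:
$l{\left(j,w \right)} = - 3 j$
$F = -471$ ($F = \left(-3\right) 157 = -471$)
$M = - \frac{36419}{1816}$ ($M = - 4 \cdot \frac{36419}{7264} = - 4 \cdot 36419 \cdot \frac{1}{7264} = \left(-4\right) \frac{36419}{7264} = - \frac{36419}{1816} \approx -20.055$)
$F + M = -471 - \frac{36419}{1816} = - \frac{891755}{1816}$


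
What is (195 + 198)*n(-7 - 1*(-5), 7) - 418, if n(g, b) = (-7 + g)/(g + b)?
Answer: -5627/5 ≈ -1125.4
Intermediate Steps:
n(g, b) = (-7 + g)/(b + g)
(195 + 198)*n(-7 - 1*(-5), 7) - 418 = (195 + 198)*((-7 + (-7 - 1*(-5)))/(7 + (-7 - 1*(-5)))) - 418 = 393*((-7 + (-7 + 5))/(7 + (-7 + 5))) - 418 = 393*((-7 - 2)/(7 - 2)) - 418 = 393*(-9/5) - 418 = -3537/5 - 418 = -5627/5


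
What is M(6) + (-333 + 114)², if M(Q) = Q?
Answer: 47967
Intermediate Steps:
M(6) + (-333 + 114)² = 6 + (-333 + 114)² = 6 + (-219)² = 6 + 47961 = 47967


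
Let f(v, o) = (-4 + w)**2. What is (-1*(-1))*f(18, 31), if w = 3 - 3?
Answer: 16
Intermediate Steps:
w = 0
f(v, o) = 16 (f(v, o) = (-4 + 0)**2 = (-4)**2 = 16)
(-1*(-1))*f(18, 31) = -1*(-1)*16 = 1*16 = 16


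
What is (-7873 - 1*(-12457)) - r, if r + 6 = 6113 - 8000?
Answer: 6477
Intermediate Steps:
r = -1893 (r = -6 + (6113 - 8000) = -6 - 1887 = -1893)
(-7873 - 1*(-12457)) - r = (-7873 - 1*(-12457)) - 1*(-1893) = (-7873 + 12457) + 1893 = 4584 + 1893 = 6477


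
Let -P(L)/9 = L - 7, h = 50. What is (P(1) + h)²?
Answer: 10816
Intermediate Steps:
P(L) = 63 - 9*L (P(L) = -9*(L - 7) = -9*(-7 + L) = 63 - 9*L)
(P(1) + h)² = ((63 - 9*1) + 50)² = ((63 - 9) + 50)² = (54 + 50)² = 104² = 10816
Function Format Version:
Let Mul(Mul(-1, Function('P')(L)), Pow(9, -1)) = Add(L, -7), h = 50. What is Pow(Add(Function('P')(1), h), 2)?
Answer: 10816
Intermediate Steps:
Function('P')(L) = Add(63, Mul(-9, L)) (Function('P')(L) = Mul(-9, Add(L, -7)) = Mul(-9, Add(-7, L)) = Add(63, Mul(-9, L)))
Pow(Add(Function('P')(1), h), 2) = Pow(Add(Add(63, Mul(-9, 1)), 50), 2) = Pow(Add(Add(63, -9), 50), 2) = Pow(Add(54, 50), 2) = Pow(104, 2) = 10816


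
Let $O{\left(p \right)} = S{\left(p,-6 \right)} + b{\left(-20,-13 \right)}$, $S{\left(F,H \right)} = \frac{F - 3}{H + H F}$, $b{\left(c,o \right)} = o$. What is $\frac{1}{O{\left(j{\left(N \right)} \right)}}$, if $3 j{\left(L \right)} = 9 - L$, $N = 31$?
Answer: $- \frac{114}{1513} \approx -0.075347$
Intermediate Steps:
$S{\left(F,H \right)} = \frac{-3 + F}{H + F H}$
$j{\left(L \right)} = 3 - \frac{L}{3}$ ($j{\left(L \right)} = \frac{9 - L}{3} = 3 - \frac{L}{3}$)
$O{\left(p \right)} = -13 - \frac{-3 + p}{6 \left(1 + p\right)}$ ($O{\left(p \right)} = \frac{-3 + p}{\left(-6\right) \left(1 + p\right)} - 13 = - \frac{-3 + p}{6 \left(1 + p\right)} - 13 = -13 - \frac{-3 + p}{6 \left(1 + p\right)}$)
$\frac{1}{O{\left(j{\left(N \right)} \right)}} = \frac{1}{\frac{1}{6} \frac{1}{1 + \left(3 - \frac{31}{3}\right)} \left(-75 - 79 \left(3 - \frac{31}{3}\right)\right)} = \frac{1}{\frac{1}{6} \frac{1}{1 - \frac{22}{3}} \left(-75 - - \frac{1738}{3}\right)} = \frac{1}{\frac{1}{6} \frac{1}{- \frac{19}{3}} \left(-75 + \frac{1738}{3}\right)} = \frac{1}{\frac{1}{6} \left(- \frac{3}{19}\right) \frac{1513}{3}} = \frac{1}{- \frac{1513}{114}} = - \frac{114}{1513}$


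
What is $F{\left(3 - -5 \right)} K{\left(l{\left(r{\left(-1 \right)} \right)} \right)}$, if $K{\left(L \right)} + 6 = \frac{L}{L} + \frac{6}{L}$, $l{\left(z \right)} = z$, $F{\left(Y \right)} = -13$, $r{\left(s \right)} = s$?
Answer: $143$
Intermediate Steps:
$K{\left(L \right)} = -5 + \frac{6}{L}$ ($K{\left(L \right)} = -6 + \left(\frac{L}{L} + \frac{6}{L}\right) = -6 + \left(1 + \frac{6}{L}\right) = -5 + \frac{6}{L}$)
$F{\left(3 - -5 \right)} K{\left(l{\left(r{\left(-1 \right)} \right)} \right)} = - 13 \left(-5 + \frac{6}{-1}\right) = - 13 \left(-5 + 6 \left(-1\right)\right) = - 13 \left(-5 - 6\right) = \left(-13\right) \left(-11\right) = 143$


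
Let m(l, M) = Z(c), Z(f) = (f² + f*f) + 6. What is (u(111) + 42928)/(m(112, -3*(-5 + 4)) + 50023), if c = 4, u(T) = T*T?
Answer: 55249/50061 ≈ 1.1036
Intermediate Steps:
u(T) = T²
Z(f) = 6 + 2*f² (Z(f) = (f² + f²) + 6 = 2*f² + 6 = 6 + 2*f²)
m(l, M) = 38 (m(l, M) = 6 + 2*4² = 6 + 2*16 = 6 + 32 = 38)
(u(111) + 42928)/(m(112, -3*(-5 + 4)) + 50023) = (111² + 42928)/(38 + 50023) = (12321 + 42928)/50061 = 55249*(1/50061) = 55249/50061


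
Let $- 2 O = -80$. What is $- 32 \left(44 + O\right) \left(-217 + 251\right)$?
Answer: $-91392$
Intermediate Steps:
$O = 40$ ($O = \left(- \frac{1}{2}\right) \left(-80\right) = 40$)
$- 32 \left(44 + O\right) \left(-217 + 251\right) = - 32 \left(44 + 40\right) \left(-217 + 251\right) = - 32 \cdot 84 \cdot 34 = \left(-32\right) 2856 = -91392$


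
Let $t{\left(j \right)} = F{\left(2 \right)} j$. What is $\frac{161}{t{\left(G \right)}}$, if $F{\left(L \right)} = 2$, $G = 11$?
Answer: $\frac{161}{22} \approx 7.3182$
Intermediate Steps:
$t{\left(j \right)} = 2 j$
$\frac{161}{t{\left(G \right)}} = \frac{161}{2 \cdot 11} = \frac{161}{22}$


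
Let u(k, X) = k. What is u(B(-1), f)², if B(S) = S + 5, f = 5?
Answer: 16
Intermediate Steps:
B(S) = 5 + S
u(B(-1), f)² = (5 - 1)² = 4² = 16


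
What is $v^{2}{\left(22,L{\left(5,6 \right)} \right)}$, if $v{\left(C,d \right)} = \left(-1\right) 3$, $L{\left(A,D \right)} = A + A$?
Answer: $9$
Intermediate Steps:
$L{\left(A,D \right)} = 2 A$
$v{\left(C,d \right)} = -3$
$v^{2}{\left(22,L{\left(5,6 \right)} \right)} = \left(-3\right)^{2} = 9$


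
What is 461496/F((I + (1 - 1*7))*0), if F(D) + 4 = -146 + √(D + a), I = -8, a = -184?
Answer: -17306100/5671 - 230748*I*√46/5671 ≈ -3051.7 - 275.97*I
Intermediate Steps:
F(D) = -150 + √(-184 + D) (F(D) = -4 + (-146 + √(D - 184)) = -4 + (-146 + √(-184 + D)) = -150 + √(-184 + D))
461496/F((I + (1 - 1*7))*0) = 461496/(-150 + √(-184 + (-8 + (1 - 1*7))*0)) = 461496/(-150 + √(-184 + (-8 + (1 - 7))*0)) = 461496/(-150 + √(-184 + (-8 - 6)*0)) = 461496/(-150 + √(-184 - 14*0)) = 461496/(-150 + √(-184 + 0)) = 461496/(-150 + √(-184)) = 461496/(-150 + 2*I*√46)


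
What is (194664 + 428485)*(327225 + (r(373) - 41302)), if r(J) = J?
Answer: 178405066104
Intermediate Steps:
(194664 + 428485)*(327225 + (r(373) - 41302)) = (194664 + 428485)*(327225 + (373 - 41302)) = 623149*(327225 - 40929) = 623149*286296 = 178405066104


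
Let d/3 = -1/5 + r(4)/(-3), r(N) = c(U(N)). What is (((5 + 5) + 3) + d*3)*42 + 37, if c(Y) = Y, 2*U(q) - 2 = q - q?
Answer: 1907/5 ≈ 381.40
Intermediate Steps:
U(q) = 1 (U(q) = 1 + (q - q)/2 = 1 + (½)*0 = 1 + 0 = 1)
r(N) = 1
d = -8/5 (d = 3*(-1/5 + 1/(-3)) = 3*(-1*⅕ + 1*(-⅓)) = 3*(-⅕ - ⅓) = 3*(-8/15) = -8/5 ≈ -1.6000)
(((5 + 5) + 3) + d*3)*42 + 37 = (((5 + 5) + 3) - 8/5*3)*42 + 37 = ((10 + 3) - 24/5)*42 + 37 = (13 - 24/5)*42 + 37 = (41/5)*42 + 37 = 1722/5 + 37 = 1907/5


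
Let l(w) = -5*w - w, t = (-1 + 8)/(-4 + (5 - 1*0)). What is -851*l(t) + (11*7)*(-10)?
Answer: 34972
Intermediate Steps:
t = 7 (t = 7/(-4 + (5 + 0)) = 7/(-4 + 5) = 7/1 = 7*1 = 7)
l(w) = -6*w
-851*l(t) + (11*7)*(-10) = -(-5106)*7 + (11*7)*(-10) = -851*(-42) + 77*(-10) = 35742 - 770 = 34972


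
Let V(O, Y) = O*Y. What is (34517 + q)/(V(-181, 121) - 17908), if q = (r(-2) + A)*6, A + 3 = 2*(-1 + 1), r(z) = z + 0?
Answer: -34487/39809 ≈ -0.86631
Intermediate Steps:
r(z) = z
A = -3 (A = -3 + 2*(-1 + 1) = -3 + 2*0 = -3 + 0 = -3)
q = -30 (q = (-2 - 3)*6 = -5*6 = -30)
(34517 + q)/(V(-181, 121) - 17908) = (34517 - 30)/(-181*121 - 17908) = 34487/(-21901 - 17908) = 34487/(-39809) = 34487*(-1/39809) = -34487/39809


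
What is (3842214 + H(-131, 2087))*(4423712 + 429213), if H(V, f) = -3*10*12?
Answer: 18644229322950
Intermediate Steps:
H(V, f) = -360 (H(V, f) = -30*12 = -360)
(3842214 + H(-131, 2087))*(4423712 + 429213) = (3842214 - 360)*(4423712 + 429213) = 3841854*4852925 = 18644229322950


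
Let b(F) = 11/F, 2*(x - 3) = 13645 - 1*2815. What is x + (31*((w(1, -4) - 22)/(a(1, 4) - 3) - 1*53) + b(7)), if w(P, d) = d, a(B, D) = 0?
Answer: 84950/21 ≈ 4045.2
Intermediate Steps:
x = 5418 (x = 3 + (13645 - 1*2815)/2 = 3 + (13645 - 2815)/2 = 3 + (½)*10830 = 3 + 5415 = 5418)
x + (31*((w(1, -4) - 22)/(a(1, 4) - 3) - 1*53) + b(7)) = 5418 + (31*((-4 - 22)/(0 - 3) - 1*53) + 11/7) = 5418 + (31*(-26/(-3) - 53) + 11*(⅐)) = 5418 + (31*(-26*(-⅓) - 53) + 11/7) = 5418 + (31*(26/3 - 53) + 11/7) = 5418 + (31*(-133/3) + 11/7) = 5418 + (-4123/3 + 11/7) = 5418 - 28828/21 = 84950/21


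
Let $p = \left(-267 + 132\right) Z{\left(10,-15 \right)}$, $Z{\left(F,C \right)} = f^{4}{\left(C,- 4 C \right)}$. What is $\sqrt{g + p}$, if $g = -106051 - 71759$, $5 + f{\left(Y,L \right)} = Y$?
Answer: $i \sqrt{21777810} \approx 4666.7 i$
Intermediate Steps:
$f{\left(Y,L \right)} = -5 + Y$
$Z{\left(F,C \right)} = \left(-5 + C\right)^{4}$
$p = -21600000$ ($p = \left(-267 + 132\right) \left(-5 - 15\right)^{4} = - 135 \left(-20\right)^{4} = \left(-135\right) 160000 = -21600000$)
$g = -177810$ ($g = -106051 - 71759 = -177810$)
$\sqrt{g + p} = \sqrt{-177810 - 21600000} = \sqrt{-21777810} = i \sqrt{21777810}$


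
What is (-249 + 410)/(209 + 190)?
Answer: 23/57 ≈ 0.40351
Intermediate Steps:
(-249 + 410)/(209 + 190) = 161/399 = 161*(1/399) = 23/57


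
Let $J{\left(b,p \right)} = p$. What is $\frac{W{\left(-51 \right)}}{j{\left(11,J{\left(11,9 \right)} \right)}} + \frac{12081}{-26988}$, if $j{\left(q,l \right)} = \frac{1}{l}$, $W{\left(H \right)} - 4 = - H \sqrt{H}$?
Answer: $\frac{319829}{8996} + 459 i \sqrt{51} \approx 35.552 + 3277.9 i$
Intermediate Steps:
$W{\left(H \right)} = 4 - H^{\frac{3}{2}}$ ($W{\left(H \right)} = 4 + - H \sqrt{H} = 4 - H^{\frac{3}{2}}$)
$\frac{W{\left(-51 \right)}}{j{\left(11,J{\left(11,9 \right)} \right)}} + \frac{12081}{-26988} = \frac{4 - \left(-51\right)^{\frac{3}{2}}}{\frac{1}{9}} + \frac{12081}{-26988} = \left(4 - - 51 i \sqrt{51}\right) \frac{1}{\frac{1}{9}} + 12081 \left(- \frac{1}{26988}\right) = \left(4 + 51 i \sqrt{51}\right) 9 - \frac{4027}{8996} = \left(36 + 459 i \sqrt{51}\right) - \frac{4027}{8996} = \frac{319829}{8996} + 459 i \sqrt{51}$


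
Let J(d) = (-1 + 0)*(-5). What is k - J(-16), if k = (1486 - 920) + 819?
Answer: 1380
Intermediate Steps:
J(d) = 5 (J(d) = -1*(-5) = 5)
k = 1385 (k = 566 + 819 = 1385)
k - J(-16) = 1385 - 1*5 = 1385 - 5 = 1380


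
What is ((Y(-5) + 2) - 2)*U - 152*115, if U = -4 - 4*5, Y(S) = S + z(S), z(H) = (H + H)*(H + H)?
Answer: -19760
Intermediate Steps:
z(H) = 4*H² (z(H) = (2*H)*(2*H) = 4*H²)
Y(S) = S + 4*S²
U = -24 (U = -4 - 20 = -24)
((Y(-5) + 2) - 2)*U - 152*115 = ((-5*(1 + 4*(-5)) + 2) - 2)*(-24) - 152*115 = ((-5*(1 - 20) + 2) - 2)*(-24) - 17480 = ((-5*(-19) + 2) - 2)*(-24) - 17480 = ((95 + 2) - 2)*(-24) - 17480 = (97 - 2)*(-24) - 17480 = 95*(-24) - 17480 = -2280 - 17480 = -19760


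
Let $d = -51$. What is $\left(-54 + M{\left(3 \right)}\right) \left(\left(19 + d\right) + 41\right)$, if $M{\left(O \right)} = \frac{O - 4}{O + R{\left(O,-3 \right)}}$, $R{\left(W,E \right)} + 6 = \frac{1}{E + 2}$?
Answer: $- \frac{1935}{4} \approx -483.75$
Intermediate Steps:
$R{\left(W,E \right)} = -6 + \frac{1}{2 + E}$ ($R{\left(W,E \right)} = -6 + \frac{1}{E + 2} = -6 + \frac{1}{2 + E}$)
$M{\left(O \right)} = \frac{-4 + O}{-7 + O}$ ($M{\left(O \right)} = \frac{O - 4}{O + \frac{-11 - -18}{2 - 3}} = \frac{-4 + O}{O + \frac{-11 + 18}{-1}} = \frac{-4 + O}{O - 7} = \frac{-4 + O}{-7 + O}$)
$\left(-54 + M{\left(3 \right)}\right) \left(\left(19 + d\right) + 41\right) = \left(-54 + \frac{-4 + 3}{-7 + 3}\right) \left(\left(19 - 51\right) + 41\right) = \left(-54 + \frac{1}{-4} \left(-1\right)\right) \left(-32 + 41\right) = \left(-54 - - \frac{1}{4}\right) 9 = \left(-54 + \frac{1}{4}\right) 9 = \left(- \frac{215}{4}\right) 9 = - \frac{1935}{4}$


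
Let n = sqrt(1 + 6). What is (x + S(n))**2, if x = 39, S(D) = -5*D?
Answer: 1696 - 390*sqrt(7) ≈ 664.16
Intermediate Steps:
n = sqrt(7) ≈ 2.6458
(x + S(n))**2 = (39 - 5*sqrt(7))**2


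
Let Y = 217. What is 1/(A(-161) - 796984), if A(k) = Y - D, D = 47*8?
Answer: -1/797143 ≈ -1.2545e-6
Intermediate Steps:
D = 376
A(k) = -159 (A(k) = 217 - 1*376 = 217 - 376 = -159)
1/(A(-161) - 796984) = 1/(-159 - 796984) = 1/(-797143) = -1/797143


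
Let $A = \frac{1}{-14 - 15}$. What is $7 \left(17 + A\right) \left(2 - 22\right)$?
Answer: $- \frac{68880}{29} \approx -2375.2$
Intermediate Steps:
$A = - \frac{1}{29}$ ($A = \frac{1}{-29} = - \frac{1}{29} \approx -0.034483$)
$7 \left(17 + A\right) \left(2 - 22\right) = 7 \left(17 - \frac{1}{29}\right) \left(2 - 22\right) = 7 \cdot \frac{492}{29} \left(-20\right) = 7 \left(- \frac{9840}{29}\right) = - \frac{68880}{29}$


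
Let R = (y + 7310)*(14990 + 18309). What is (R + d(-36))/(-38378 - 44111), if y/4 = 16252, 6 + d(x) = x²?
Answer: -218919852/7499 ≈ -29193.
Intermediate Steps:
d(x) = -6 + x²
y = 65008 (y = 4*16252 = 65008)
R = 2408117082 (R = (65008 + 7310)*(14990 + 18309) = 72318*33299 = 2408117082)
(R + d(-36))/(-38378 - 44111) = (2408117082 + (-6 + (-36)²))/(-38378 - 44111) = (2408117082 + (-6 + 1296))/(-82489) = (2408117082 + 1290)*(-1/82489) = 2408118372*(-1/82489) = -218919852/7499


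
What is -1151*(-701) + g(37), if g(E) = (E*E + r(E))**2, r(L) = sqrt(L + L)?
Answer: 2681086 + 2738*sqrt(74) ≈ 2.7046e+6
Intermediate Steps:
r(L) = sqrt(2)*sqrt(L) (r(L) = sqrt(2*L) = sqrt(2)*sqrt(L))
g(E) = (E**2 + sqrt(2)*sqrt(E))**2 (g(E) = (E*E + sqrt(2)*sqrt(E))**2 = (E**2 + sqrt(2)*sqrt(E))**2)
-1151*(-701) + g(37) = -1151*(-701) + (37**2 + sqrt(2)*sqrt(37))**2 = 806851 + (1369 + sqrt(74))**2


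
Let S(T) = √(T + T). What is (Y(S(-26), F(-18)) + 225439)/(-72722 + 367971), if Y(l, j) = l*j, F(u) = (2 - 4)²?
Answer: 225439/295249 + 8*I*√13/295249 ≈ 0.76356 + 9.7695e-5*I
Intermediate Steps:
S(T) = √2*√T (S(T) = √(2*T) = √2*√T)
F(u) = 4 (F(u) = (-2)² = 4)
Y(l, j) = j*l
(Y(S(-26), F(-18)) + 225439)/(-72722 + 367971) = (4*(√2*√(-26)) + 225439)/(-72722 + 367971) = (4*(√2*(I*√26)) + 225439)/295249 = (4*(2*I*√13) + 225439)*(1/295249) = (8*I*√13 + 225439)*(1/295249) = (225439 + 8*I*√13)*(1/295249) = 225439/295249 + 8*I*√13/295249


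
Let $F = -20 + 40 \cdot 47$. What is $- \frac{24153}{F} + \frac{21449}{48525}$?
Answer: $- \frac{75475279}{6017100} \approx -12.543$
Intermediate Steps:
$F = 1860$ ($F = -20 + 1880 = 1860$)
$- \frac{24153}{F} + \frac{21449}{48525} = - \frac{24153}{1860} + \frac{21449}{48525} = \left(-24153\right) \frac{1}{1860} + 21449 \cdot \frac{1}{48525} = - \frac{8051}{620} + \frac{21449}{48525} = - \frac{75475279}{6017100}$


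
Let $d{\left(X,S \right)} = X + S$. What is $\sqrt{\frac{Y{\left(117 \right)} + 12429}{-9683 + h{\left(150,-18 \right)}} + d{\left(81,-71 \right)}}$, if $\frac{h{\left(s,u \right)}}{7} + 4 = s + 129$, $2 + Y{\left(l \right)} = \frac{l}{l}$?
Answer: $\frac{8 \sqrt{219379}}{1293} \approx 2.8979$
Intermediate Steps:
$Y{\left(l \right)} = -1$ ($Y{\left(l \right)} = -2 + \frac{l}{l} = -2 + 1 = -1$)
$h{\left(s,u \right)} = 875 + 7 s$ ($h{\left(s,u \right)} = -28 + 7 \left(s + 129\right) = -28 + 7 \left(129 + s\right) = -28 + \left(903 + 7 s\right) = 875 + 7 s$)
$d{\left(X,S \right)} = S + X$
$\sqrt{\frac{Y{\left(117 \right)} + 12429}{-9683 + h{\left(150,-18 \right)}} + d{\left(81,-71 \right)}} = \sqrt{\frac{-1 + 12429}{-9683 + \left(875 + 7 \cdot 150\right)} + \left(-71 + 81\right)} = \sqrt{\frac{12428}{-9683 + \left(875 + 1050\right)} + 10} = \sqrt{\frac{12428}{-9683 + 1925} + 10} = \sqrt{\frac{12428}{-7758} + 10} = \sqrt{12428 \left(- \frac{1}{7758}\right) + 10} = \sqrt{- \frac{6214}{3879} + 10} = \sqrt{\frac{32576}{3879}} = \frac{8 \sqrt{219379}}{1293}$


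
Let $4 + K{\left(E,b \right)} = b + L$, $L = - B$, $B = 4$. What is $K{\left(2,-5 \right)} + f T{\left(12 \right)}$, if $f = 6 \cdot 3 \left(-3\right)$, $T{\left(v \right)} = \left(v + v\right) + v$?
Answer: $-1957$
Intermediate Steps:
$T{\left(v \right)} = 3 v$ ($T{\left(v \right)} = 2 v + v = 3 v$)
$f = -54$ ($f = 18 \left(-3\right) = -54$)
$L = -4$ ($L = \left(-1\right) 4 = -4$)
$K{\left(E,b \right)} = -8 + b$ ($K{\left(E,b \right)} = -4 + \left(b - 4\right) = -4 + \left(-4 + b\right) = -8 + b$)
$K{\left(2,-5 \right)} + f T{\left(12 \right)} = \left(-8 - 5\right) - 54 \cdot 3 \cdot 12 = -13 - 1944 = -1957$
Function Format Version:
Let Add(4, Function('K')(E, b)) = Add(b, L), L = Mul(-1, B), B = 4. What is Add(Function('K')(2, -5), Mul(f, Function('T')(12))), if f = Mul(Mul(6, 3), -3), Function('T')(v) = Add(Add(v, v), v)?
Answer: -1957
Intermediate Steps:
Function('T')(v) = Mul(3, v) (Function('T')(v) = Add(Mul(2, v), v) = Mul(3, v))
f = -54 (f = Mul(18, -3) = -54)
L = -4 (L = Mul(-1, 4) = -4)
Function('K')(E, b) = Add(-8, b) (Function('K')(E, b) = Add(-4, Add(b, -4)) = Add(-4, Add(-4, b)) = Add(-8, b))
Add(Function('K')(2, -5), Mul(f, Function('T')(12))) = Add(Add(-8, -5), Mul(-54, Mul(3, 12))) = Add(-13, Mul(-54, 36)) = Add(-13, -1944) = -1957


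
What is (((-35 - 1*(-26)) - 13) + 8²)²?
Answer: 1764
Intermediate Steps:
(((-35 - 1*(-26)) - 13) + 8²)² = (((-35 + 26) - 13) + 64)² = ((-9 - 13) + 64)² = (-22 + 64)² = 42² = 1764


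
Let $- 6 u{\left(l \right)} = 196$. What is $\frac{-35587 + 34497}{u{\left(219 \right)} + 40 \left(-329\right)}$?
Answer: $\frac{1635}{19789} \approx 0.082622$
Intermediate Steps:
$u{\left(l \right)} = - \frac{98}{3}$ ($u{\left(l \right)} = \left(- \frac{1}{6}\right) 196 = - \frac{98}{3}$)
$\frac{-35587 + 34497}{u{\left(219 \right)} + 40 \left(-329\right)} = \frac{-35587 + 34497}{- \frac{98}{3} + 40 \left(-329\right)} = - \frac{1090}{- \frac{98}{3} - 13160} = - \frac{1090}{- \frac{39578}{3}} = \left(-1090\right) \left(- \frac{3}{39578}\right) = \frac{1635}{19789}$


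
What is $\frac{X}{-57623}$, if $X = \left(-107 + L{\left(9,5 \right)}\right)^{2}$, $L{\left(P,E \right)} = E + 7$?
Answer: $- \frac{9025}{57623} \approx -0.15662$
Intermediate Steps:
$L{\left(P,E \right)} = 7 + E$
$X = 9025$ ($X = \left(-107 + \left(7 + 5\right)\right)^{2} = \left(-107 + 12\right)^{2} = \left(-95\right)^{2} = 9025$)
$\frac{X}{-57623} = \frac{9025}{-57623} = 9025 \left(- \frac{1}{57623}\right) = - \frac{9025}{57623}$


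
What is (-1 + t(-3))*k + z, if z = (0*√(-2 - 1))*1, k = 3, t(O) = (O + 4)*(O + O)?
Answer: -21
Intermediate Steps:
t(O) = 2*O*(4 + O) (t(O) = (4 + O)*(2*O) = 2*O*(4 + O))
z = 0 (z = (0*√(-3))*1 = (0*(I*√3))*1 = 0*1 = 0)
(-1 + t(-3))*k + z = (-1 + 2*(-3)*(4 - 3))*3 + 0 = (-1 + 2*(-3)*1)*3 + 0 = (-1 - 6)*3 + 0 = -7*3 + 0 = -21 + 0 = -21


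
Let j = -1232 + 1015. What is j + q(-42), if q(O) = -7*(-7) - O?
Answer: -126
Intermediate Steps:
q(O) = 49 - O
j = -217
j + q(-42) = -217 + (49 - 1*(-42)) = -217 + (49 + 42) = -217 + 91 = -126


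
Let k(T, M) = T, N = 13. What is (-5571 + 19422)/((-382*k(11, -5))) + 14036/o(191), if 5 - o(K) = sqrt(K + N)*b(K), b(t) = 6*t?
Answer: -3711205492949/1125784876678 - 32170512*sqrt(51)/267916439 ≈ -4.1541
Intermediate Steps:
o(K) = 5 - 6*K*sqrt(13 + K) (o(K) = 5 - sqrt(K + 13)*6*K = 5 - sqrt(13 + K)*6*K = 5 - 6*K*sqrt(13 + K))
(-5571 + 19422)/((-382*k(11, -5))) + 14036/o(191) = (-5571 + 19422)/((-382*11)) + 14036/(5 - 6*191*sqrt(13 + 191)) = 13851/(-4202) + 14036/(5 - 6*191*sqrt(204)) = 13851*(-1/4202) + 14036/(5 - 6*191*2*sqrt(51)) = -13851/4202 + 14036/(5 - 2292*sqrt(51))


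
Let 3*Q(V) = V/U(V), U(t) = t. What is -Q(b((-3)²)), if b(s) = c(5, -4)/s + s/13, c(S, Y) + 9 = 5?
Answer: -⅓ ≈ -0.33333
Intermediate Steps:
c(S, Y) = -4 (c(S, Y) = -9 + 5 = -4)
b(s) = -4/s + s/13
Q(V) = ⅓ (Q(V) = (V/V)/3 = (⅓)*1 = ⅓)
-Q(b((-3)²)) = -1*⅓ = -⅓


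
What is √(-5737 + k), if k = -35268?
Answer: I*√41005 ≈ 202.5*I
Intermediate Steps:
√(-5737 + k) = √(-5737 - 35268) = √(-41005) = I*√41005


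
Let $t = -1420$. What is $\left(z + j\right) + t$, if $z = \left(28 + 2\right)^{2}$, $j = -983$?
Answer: $-1503$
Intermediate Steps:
$z = 900$ ($z = 30^{2} = 900$)
$\left(z + j\right) + t = \left(900 - 983\right) - 1420 = -83 - 1420 = -1503$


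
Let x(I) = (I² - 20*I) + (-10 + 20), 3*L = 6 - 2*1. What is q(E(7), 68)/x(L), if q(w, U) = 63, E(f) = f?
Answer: -567/134 ≈ -4.2313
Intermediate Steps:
L = 4/3 (L = (6 - 2*1)/3 = (6 - 2)/3 = (⅓)*4 = 4/3 ≈ 1.3333)
x(I) = 10 + I² - 20*I (x(I) = (I² - 20*I) + 10 = 10 + I² - 20*I)
q(E(7), 68)/x(L) = 63/(10 + (4/3)² - 20*4/3) = 63/(10 + 16/9 - 80/3) = 63/(-134/9) = 63*(-9/134) = -567/134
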